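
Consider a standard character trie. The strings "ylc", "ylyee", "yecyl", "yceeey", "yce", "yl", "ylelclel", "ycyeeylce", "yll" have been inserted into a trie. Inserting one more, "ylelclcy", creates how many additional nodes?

2

"ylelcl" is already a path in the trie; the remaining "cy" must be added.
Each of the 2 remaining characters creates one node.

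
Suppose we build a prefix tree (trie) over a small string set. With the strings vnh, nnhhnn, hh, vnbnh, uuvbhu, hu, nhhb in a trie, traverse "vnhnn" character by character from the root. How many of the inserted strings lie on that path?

1

Walk "vnhnn" from the root; an end-of-word marker is hit whenever a stored word is a prefix of "vnhnn".
Prefixes of the query that are stored words: "vnh"
Count: 1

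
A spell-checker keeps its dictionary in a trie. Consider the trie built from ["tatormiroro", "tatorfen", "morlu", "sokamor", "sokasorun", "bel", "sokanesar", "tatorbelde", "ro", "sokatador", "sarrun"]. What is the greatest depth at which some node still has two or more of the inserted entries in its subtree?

5

The deepest shared node is where two words last agree before diverging.
"tatorbelde" and "tatorfen" agree on "tator" (5 characters) before diverging; nothing deeper is shared.
Longest shared-prefix length: 5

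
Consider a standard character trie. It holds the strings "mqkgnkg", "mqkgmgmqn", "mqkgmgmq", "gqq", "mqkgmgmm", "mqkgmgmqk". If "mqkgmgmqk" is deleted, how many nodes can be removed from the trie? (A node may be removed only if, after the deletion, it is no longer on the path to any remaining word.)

After clearing the end-marker at "mqkgmgmqk", prune upward until reaching a node still needed by another word.
The suffix "k" (1 node) is used only by "mqkgmgmqk"; the node for "mqkgmgmq" still has the child "n", so pruning stops there.
Nodes removed: 1

1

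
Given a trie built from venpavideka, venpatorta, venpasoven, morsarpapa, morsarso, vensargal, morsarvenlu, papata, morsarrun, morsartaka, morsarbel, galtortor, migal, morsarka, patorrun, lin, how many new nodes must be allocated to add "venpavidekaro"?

2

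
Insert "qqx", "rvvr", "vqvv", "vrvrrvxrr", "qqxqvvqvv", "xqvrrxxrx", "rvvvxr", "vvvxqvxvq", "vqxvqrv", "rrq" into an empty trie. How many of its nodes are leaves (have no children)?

Leaves are exactly the stored words that no other stored word extends.
Those words: "qqxqvvqvv", "rrq", "rvvr", "rvvvxr", "vqvv", "vqxvqrv", "vrvrrvxrr", "vvvxqvxvq", "xqvrrxxrx"
Leaf count: 9

9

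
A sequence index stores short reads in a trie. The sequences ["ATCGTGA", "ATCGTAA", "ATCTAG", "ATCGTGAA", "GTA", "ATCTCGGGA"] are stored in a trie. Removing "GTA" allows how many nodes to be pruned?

3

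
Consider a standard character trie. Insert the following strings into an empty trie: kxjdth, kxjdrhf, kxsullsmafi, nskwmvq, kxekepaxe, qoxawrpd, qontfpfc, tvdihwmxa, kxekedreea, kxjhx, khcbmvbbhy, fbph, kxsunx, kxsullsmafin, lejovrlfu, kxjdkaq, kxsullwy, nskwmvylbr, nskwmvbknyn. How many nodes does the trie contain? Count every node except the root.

Trace insertions, counting only characters that open a new branch:
  "kxjdth" → 6 new (k, x, j, d, t, h)
  "kxjdrhf" → prefix "kxjd" already present; 3 new (r, h, f)
  "kxsullsmafi" → prefix "kx" already present; 9 new (s, u, l, l, s, m, a, f, i)
  "nskwmvq" → 7 new (n, s, k, w, m, v, q)
  "kxekepaxe" → prefix "kx" already present; 7 new (e, k, e, p, a, x, e)
  "qoxawrpd" → 8 new (q, o, x, a, w, r, p, d)
  "qontfpfc" → prefix "qo" already present; 6 new (n, t, f, p, f, c)
  "tvdihwmxa" → 9 new (t, v, d, i, h, w, m, x, a)
  "kxekedreea" → prefix "kxeke" already present; 5 new (d, r, e, e, a)
  "kxjhx" → prefix "kxj" already present; 2 new (h, x)
  "khcbmvbbhy" → prefix "k" already present; 9 new (h, c, b, m, v, b, b, h, y)
  "fbph" → 4 new (f, b, p, h)
  "kxsunx" → prefix "kxsu" already present; 2 new (n, x)
  "kxsullsmafin" → prefix "kxsullsmafi" already present; 1 new (n)
  "lejovrlfu" → 9 new (l, e, j, o, v, r, l, f, u)
  "kxjdkaq" → prefix "kxjd" already present; 3 new (k, a, q)
  "kxsullwy" → prefix "kxsull" already present; 2 new (w, y)
  "nskwmvylbr" → prefix "nskwmv" already present; 4 new (y, l, b, r)
  "nskwmvbknyn" → prefix "nskwmv" already present; 5 new (b, k, n, y, n)
Total nodes = 6 + 3 + 9 + 7 + 7 + 8 + 6 + 9 + 5 + 2 + 9 + 4 + 2 + 1 + 9 + 3 + 2 + 4 + 5 = 101

101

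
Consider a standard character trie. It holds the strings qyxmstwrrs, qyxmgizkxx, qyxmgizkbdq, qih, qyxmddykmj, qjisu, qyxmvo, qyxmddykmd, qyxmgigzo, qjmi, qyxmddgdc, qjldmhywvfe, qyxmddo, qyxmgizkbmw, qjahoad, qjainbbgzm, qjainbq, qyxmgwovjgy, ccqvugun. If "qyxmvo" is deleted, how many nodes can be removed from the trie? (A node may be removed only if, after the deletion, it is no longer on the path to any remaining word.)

A node on "qyxmvo"'s path can go only if nothing else ends at it or branches off below it.
The suffix "vo" (2 nodes) is used only by "qyxmvo"; the node for "qyxm" still has the child "s", so pruning stops there.
Nodes removed: 2

2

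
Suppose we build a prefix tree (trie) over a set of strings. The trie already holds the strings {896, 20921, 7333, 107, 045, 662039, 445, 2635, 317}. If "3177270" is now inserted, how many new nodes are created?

The longest prefix of "3177270" already in the trie is "317" (length 3).
New nodes needed: |"3177270"| − 3 = 7 − 3 = 4.

4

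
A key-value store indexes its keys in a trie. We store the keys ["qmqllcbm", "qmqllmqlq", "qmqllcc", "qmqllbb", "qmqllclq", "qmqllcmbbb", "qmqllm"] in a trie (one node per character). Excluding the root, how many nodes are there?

For each word, the new-node count is its length minus the longest prefix already in the trie:
  "qmqllcbm" → 8 new (q, m, q, l, l, c, b, m)
  "qmqllmqlq" → prefix "qmqll" already present; 4 new (m, q, l, q)
  "qmqllcc" → prefix "qmqllc" already present; 1 new (c)
  "qmqllbb" → prefix "qmqll" already present; 2 new (b, b)
  "qmqllclq" → prefix "qmqllc" already present; 2 new (l, q)
  "qmqllcmbbb" → prefix "qmqllc" already present; 4 new (m, b, b, b)
  "qmqllm" → prefix "qmqllm" already present; 0 new (none)
Total nodes = 8 + 4 + 1 + 2 + 2 + 4 + 0 = 21

21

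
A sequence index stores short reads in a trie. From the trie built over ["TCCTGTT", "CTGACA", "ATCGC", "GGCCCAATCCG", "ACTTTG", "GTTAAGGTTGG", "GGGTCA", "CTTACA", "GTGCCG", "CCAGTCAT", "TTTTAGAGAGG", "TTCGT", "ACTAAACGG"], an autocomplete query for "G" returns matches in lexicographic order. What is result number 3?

Filter for "G…" and sort: "GGCCCAATCCG", "GGGTCA", "GTGCCG", "GTTAAGGTTGG"
The 3rd is GTGCCG.

GTGCCG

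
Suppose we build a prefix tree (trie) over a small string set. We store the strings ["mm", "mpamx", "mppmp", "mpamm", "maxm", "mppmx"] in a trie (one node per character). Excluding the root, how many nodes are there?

14

Count nodes per top-level branch (shared prefixes stored once):
  'm'-branch (maxm, mm, mpamm, mpamx, mppmp, mppmx): 14 nodes
Sum: 14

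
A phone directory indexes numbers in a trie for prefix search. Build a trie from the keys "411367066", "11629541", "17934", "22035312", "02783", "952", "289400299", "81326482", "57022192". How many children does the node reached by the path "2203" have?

The children of the "2203" node are the distinct next characters among strings starting with "2203".
Distinct next characters after "2203": 5.
That node has 1 child edge.

1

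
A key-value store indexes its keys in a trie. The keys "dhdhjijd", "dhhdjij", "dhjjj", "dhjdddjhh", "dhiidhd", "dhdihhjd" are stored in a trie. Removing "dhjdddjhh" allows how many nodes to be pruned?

6

After clearing the end-marker at "dhjdddjhh", prune upward until reaching a node still needed by another word.
The suffix "dddjhh" (6 nodes) is used only by "dhjdddjhh"; the node for "dhj" still has the child "j", so pruning stops there.
Nodes removed: 6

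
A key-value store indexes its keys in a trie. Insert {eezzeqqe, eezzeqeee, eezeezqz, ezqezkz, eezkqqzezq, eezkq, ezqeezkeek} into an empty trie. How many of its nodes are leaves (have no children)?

6

A leaf is a node with no children — equivalently, the end of a word that is not a proper prefix of any other stored word.
Those words: "eezeezqz", "eezkqqzezq", "eezzeqeee", "eezzeqqe", "ezqeezkeek", "ezqezkz"
Leaf count: 6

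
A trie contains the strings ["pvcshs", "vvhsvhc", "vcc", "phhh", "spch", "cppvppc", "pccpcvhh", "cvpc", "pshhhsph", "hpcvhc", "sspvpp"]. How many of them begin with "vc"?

1

Walk to "vc"; the words in its subtree are exactly those with that prefix.
Matches: "vcc"
Count: 1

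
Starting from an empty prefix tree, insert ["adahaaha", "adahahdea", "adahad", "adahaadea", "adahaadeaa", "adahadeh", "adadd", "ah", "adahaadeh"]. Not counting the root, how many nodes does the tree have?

23

Count nodes per top-level branch (shared prefixes stored once):
  'a'-branch (adadd, adahaadea, adahaadeaa, adahaadeh, adahaaha, adahad, adahadeh, adahahdea, ah): 23 nodes
Sum: 23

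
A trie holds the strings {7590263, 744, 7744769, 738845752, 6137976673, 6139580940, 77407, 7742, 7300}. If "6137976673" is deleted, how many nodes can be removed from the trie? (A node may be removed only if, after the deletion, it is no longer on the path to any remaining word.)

7

After clearing the end-marker at "6137976673", prune upward until reaching a node still needed by another word.
The suffix "7976673" (7 nodes) is used only by "6137976673"; the node for "613" still has the child "9", so pruning stops there.
Nodes removed: 7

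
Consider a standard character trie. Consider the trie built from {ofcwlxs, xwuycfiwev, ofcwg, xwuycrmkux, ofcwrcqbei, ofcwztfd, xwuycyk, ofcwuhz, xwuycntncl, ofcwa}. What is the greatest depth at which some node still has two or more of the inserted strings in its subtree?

5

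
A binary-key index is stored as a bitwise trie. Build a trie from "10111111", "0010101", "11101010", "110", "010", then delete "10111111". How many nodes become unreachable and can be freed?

After clearing the end-marker at "10111111", prune upward until reaching a node still needed by another word.
The suffix "0111111" (7 nodes) is used only by "10111111"; the node for "1" still has the child "1", so pruning stops there.
Nodes removed: 7

7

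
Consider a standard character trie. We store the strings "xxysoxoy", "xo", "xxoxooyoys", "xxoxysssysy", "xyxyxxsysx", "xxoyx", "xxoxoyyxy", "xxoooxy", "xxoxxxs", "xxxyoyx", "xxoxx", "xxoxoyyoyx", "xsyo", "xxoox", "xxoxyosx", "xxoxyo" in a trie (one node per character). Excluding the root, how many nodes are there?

Trace insertions, counting only characters that open a new branch:
  "xxysoxoy" → 8 new (x, x, y, s, o, x, o, y)
  "xo" → prefix "x" already present; 1 new (o)
  "xxoxooyoys" → prefix "xx" already present; 8 new (o, x, o, o, y, o, y, s)
  "xxoxysssysy" → prefix "xxox" already present; 7 new (y, s, s, s, y, s, y)
  "xyxyxxsysx" → prefix "x" already present; 9 new (y, x, y, x, x, s, y, s, x)
  "xxoyx" → prefix "xxo" already present; 2 new (y, x)
  "xxoxoyyxy" → prefix "xxoxo" already present; 4 new (y, y, x, y)
  "xxoooxy" → prefix "xxo" already present; 4 new (o, o, x, y)
  "xxoxxxs" → prefix "xxox" already present; 3 new (x, x, s)
  "xxxyoyx" → prefix "xx" already present; 5 new (x, y, o, y, x)
  "xxoxx" → prefix "xxoxx" already present; 0 new (none)
  "xxoxoyyoyx" → prefix "xxoxoyy" already present; 3 new (o, y, x)
  "xsyo" → prefix "x" already present; 3 new (s, y, o)
  "xxoox" → prefix "xxoo" already present; 1 new (x)
  "xxoxyosx" → prefix "xxoxy" already present; 3 new (o, s, x)
  "xxoxyo" → prefix "xxoxyo" already present; 0 new (none)
Total nodes = 8 + 1 + 8 + 7 + 9 + 2 + 4 + 4 + 3 + 5 + 0 + 3 + 3 + 1 + 3 + 0 = 61

61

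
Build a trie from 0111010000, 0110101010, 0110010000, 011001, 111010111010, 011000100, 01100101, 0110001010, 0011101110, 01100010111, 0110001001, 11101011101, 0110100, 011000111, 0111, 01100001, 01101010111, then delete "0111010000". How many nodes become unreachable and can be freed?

6

A node on "0111010000"'s path can go only if nothing else ends at it or branches off below it.
The suffix "010000" (6 nodes) is used only by "0111010000"; "0111" is itself a stored word, so pruning stops there.
Nodes removed: 6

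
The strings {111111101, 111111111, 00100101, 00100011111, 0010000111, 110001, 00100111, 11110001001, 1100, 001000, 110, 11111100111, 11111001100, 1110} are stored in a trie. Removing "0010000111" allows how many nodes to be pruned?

4

A node on "0010000111"'s path can go only if nothing else ends at it or branches off below it.
The suffix "0111" (4 nodes) is used only by "0010000111"; the node for "001000" still has the child "1", so pruning stops there.
Nodes removed: 4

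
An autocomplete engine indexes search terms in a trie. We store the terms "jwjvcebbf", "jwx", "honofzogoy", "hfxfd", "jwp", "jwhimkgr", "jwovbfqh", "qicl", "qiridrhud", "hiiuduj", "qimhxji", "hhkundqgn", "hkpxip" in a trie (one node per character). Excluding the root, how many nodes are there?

Insert word by word; a character creates a node only if that edge doesn't already exist:
  "jwjvcebbf" → 9 new (j, w, j, v, c, e, b, b, f)
  "jwx" → prefix "jw" already present; 1 new (x)
  "honofzogoy" → 10 new (h, o, n, o, f, z, o, g, o, y)
  "hfxfd" → prefix "h" already present; 4 new (f, x, f, d)
  "jwp" → prefix "jw" already present; 1 new (p)
  "jwhimkgr" → prefix "jw" already present; 6 new (h, i, m, k, g, r)
  "jwovbfqh" → prefix "jw" already present; 6 new (o, v, b, f, q, h)
  "qicl" → 4 new (q, i, c, l)
  "qiridrhud" → prefix "qi" already present; 7 new (r, i, d, r, h, u, d)
  "hiiuduj" → prefix "h" already present; 6 new (i, i, u, d, u, j)
  "qimhxji" → prefix "qi" already present; 5 new (m, h, x, j, i)
  "hhkundqgn" → prefix "h" already present; 8 new (h, k, u, n, d, q, g, n)
  "hkpxip" → prefix "h" already present; 5 new (k, p, x, i, p)
Total nodes = 9 + 1 + 10 + 4 + 1 + 6 + 6 + 4 + 7 + 6 + 5 + 8 + 5 = 72

72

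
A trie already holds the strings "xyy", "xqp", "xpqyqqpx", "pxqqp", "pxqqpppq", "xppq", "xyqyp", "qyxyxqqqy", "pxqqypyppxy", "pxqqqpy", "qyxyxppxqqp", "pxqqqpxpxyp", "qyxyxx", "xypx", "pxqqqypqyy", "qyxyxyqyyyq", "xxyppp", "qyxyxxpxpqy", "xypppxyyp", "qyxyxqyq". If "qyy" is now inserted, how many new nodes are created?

1

The longest prefix of "qyy" already in the trie is "qy" (length 2).
Each of the 1 remaining characters creates one node.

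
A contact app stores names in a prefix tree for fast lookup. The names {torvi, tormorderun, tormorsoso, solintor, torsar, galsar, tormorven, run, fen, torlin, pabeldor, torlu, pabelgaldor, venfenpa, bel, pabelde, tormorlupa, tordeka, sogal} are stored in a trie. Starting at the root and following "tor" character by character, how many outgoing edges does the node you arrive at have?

5

Walk "tor" from the root, arriving at one node.
Distinct next characters after "tor": d, l, m, s, v.
That node has 5 child edges.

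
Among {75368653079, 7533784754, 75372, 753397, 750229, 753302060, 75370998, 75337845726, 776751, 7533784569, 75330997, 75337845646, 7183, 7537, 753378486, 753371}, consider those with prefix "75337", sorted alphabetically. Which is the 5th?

7533784754

DFS of the "75337" subtree visits, in order: "753371", "75337845646", "7533784569", "75337845726", "7533784754", "753378486"
Position 5: 7533784754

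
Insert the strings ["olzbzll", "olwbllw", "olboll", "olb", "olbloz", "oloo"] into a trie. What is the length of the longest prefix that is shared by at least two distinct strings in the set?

3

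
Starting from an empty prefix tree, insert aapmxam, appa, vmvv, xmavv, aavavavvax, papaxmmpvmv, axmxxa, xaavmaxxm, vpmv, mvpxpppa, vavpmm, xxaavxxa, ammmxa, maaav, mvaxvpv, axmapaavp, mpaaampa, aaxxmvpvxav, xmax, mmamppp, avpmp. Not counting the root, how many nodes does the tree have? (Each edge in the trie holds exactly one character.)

Trace insertions, counting only characters that open a new branch:
  "aapmxam" → 7 new (a, a, p, m, x, a, m)
  "appa" → prefix "a" already present; 3 new (p, p, a)
  "vmvv" → 4 new (v, m, v, v)
  "xmavv" → 5 new (x, m, a, v, v)
  "aavavavvax" → prefix "aa" already present; 8 new (v, a, v, a, v, v, a, x)
  "papaxmmpvmv" → 11 new (p, a, p, a, x, m, m, p, v, m, v)
  "axmxxa" → prefix "a" already present; 5 new (x, m, x, x, a)
  "xaavmaxxm" → prefix "x" already present; 8 new (a, a, v, m, a, x, x, m)
  "vpmv" → prefix "v" already present; 3 new (p, m, v)
  "mvpxpppa" → 8 new (m, v, p, x, p, p, p, a)
  "vavpmm" → prefix "v" already present; 5 new (a, v, p, m, m)
  "xxaavxxa" → prefix "x" already present; 7 new (x, a, a, v, x, x, a)
  "ammmxa" → prefix "a" already present; 5 new (m, m, m, x, a)
  "maaav" → prefix "m" already present; 4 new (a, a, a, v)
  "mvaxvpv" → prefix "mv" already present; 5 new (a, x, v, p, v)
  "axmapaavp" → prefix "axm" already present; 6 new (a, p, a, a, v, p)
  "mpaaampa" → prefix "m" already present; 7 new (p, a, a, a, m, p, a)
  "aaxxmvpvxav" → prefix "aa" already present; 9 new (x, x, m, v, p, v, x, a, v)
  "xmax" → prefix "xma" already present; 1 new (x)
  "mmamppp" → prefix "m" already present; 6 new (m, a, m, p, p, p)
  "avpmp" → prefix "a" already present; 4 new (v, p, m, p)
Total nodes = 7 + 3 + 4 + 5 + 8 + 11 + 5 + 8 + 3 + 8 + 5 + 7 + 5 + 4 + 5 + 6 + 7 + 9 + 1 + 6 + 4 = 121

121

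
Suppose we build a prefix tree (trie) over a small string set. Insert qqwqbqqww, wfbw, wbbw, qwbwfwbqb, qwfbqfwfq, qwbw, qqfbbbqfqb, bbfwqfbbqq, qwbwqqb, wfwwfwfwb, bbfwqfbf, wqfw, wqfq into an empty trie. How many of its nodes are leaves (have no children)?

12

A leaf is a node with no children — equivalently, the end of a word that is not a proper prefix of any other stored word.
Those words: "bbfwqfbbqq", "bbfwqfbf", "qqfbbbqfqb", "qqwqbqqww", "qwbwfwbqb", "qwbwqqb", "qwfbqfwfq", "wbbw", "wfbw", "wfwwfwfwb", "wqfq", "wqfw"
Leaf count: 12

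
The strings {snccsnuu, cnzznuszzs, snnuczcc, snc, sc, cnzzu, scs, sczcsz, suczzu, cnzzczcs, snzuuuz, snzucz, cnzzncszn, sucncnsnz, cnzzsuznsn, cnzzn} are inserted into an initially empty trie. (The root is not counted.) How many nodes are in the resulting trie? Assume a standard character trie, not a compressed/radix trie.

63

Insert word by word; a character creates a node only if that edge doesn't already exist:
  "snccsnuu" → 8 new (s, n, c, c, s, n, u, u)
  "cnzznuszzs" → 10 new (c, n, z, z, n, u, s, z, z, s)
  "snnuczcc" → prefix "sn" already present; 6 new (n, u, c, z, c, c)
  "snc" → prefix "snc" already present; 0 new (none)
  "sc" → prefix "s" already present; 1 new (c)
  "cnzzu" → prefix "cnzz" already present; 1 new (u)
  "scs" → prefix "sc" already present; 1 new (s)
  "sczcsz" → prefix "sc" already present; 4 new (z, c, s, z)
  "suczzu" → prefix "s" already present; 5 new (u, c, z, z, u)
  "cnzzczcs" → prefix "cnzz" already present; 4 new (c, z, c, s)
  "snzuuuz" → prefix "sn" already present; 5 new (z, u, u, u, z)
  "snzucz" → prefix "snzu" already present; 2 new (c, z)
  "cnzzncszn" → prefix "cnzzn" already present; 4 new (c, s, z, n)
  "sucncnsnz" → prefix "suc" already present; 6 new (n, c, n, s, n, z)
  "cnzzsuznsn" → prefix "cnzz" already present; 6 new (s, u, z, n, s, n)
  "cnzzn" → prefix "cnzzn" already present; 0 new (none)
Total nodes = 8 + 10 + 6 + 0 + 1 + 1 + 1 + 4 + 5 + 4 + 5 + 2 + 4 + 6 + 6 + 0 = 63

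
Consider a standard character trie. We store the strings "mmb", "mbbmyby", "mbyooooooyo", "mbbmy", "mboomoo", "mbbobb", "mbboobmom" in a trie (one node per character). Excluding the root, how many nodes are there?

31

Insert word by word; a character creates a node only if that edge doesn't already exist:
  "mmb" → 3 new (m, m, b)
  "mbbmyby" → prefix "m" already present; 6 new (b, b, m, y, b, y)
  "mbyooooooyo" → prefix "mb" already present; 9 new (y, o, o, o, o, o, o, y, o)
  "mbbmy" → prefix "mbbmy" already present; 0 new (none)
  "mboomoo" → prefix "mb" already present; 5 new (o, o, m, o, o)
  "mbbobb" → prefix "mbb" already present; 3 new (o, b, b)
  "mbboobmom" → prefix "mbbo" already present; 5 new (o, b, m, o, m)
Total nodes = 3 + 6 + 9 + 0 + 5 + 3 + 5 = 31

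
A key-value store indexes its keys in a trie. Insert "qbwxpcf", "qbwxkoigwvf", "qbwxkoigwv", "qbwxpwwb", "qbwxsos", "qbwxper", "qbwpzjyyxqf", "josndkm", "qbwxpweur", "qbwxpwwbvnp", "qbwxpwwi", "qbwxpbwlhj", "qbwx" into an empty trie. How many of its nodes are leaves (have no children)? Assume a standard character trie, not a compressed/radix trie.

Leaves are exactly the stored words that no other stored word extends.
Those words: "josndkm", "qbwpzjyyxqf", "qbwxkoigwvf", "qbwxpbwlhj", "qbwxpcf", "qbwxper", "qbwxpweur", "qbwxpwwbvnp", "qbwxpwwi", "qbwxsos"
Leaf count: 10

10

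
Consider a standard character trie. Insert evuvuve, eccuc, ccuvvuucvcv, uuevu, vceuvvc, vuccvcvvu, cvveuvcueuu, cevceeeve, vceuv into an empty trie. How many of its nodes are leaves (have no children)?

Leaves are exactly the stored words that no other stored word extends.
Those words: "ccuvvuucvcv", "cevceeeve", "cvveuvcueuu", "eccuc", "evuvuve", "uuevu", "vceuvvc", "vuccvcvvu"
Leaf count: 8

8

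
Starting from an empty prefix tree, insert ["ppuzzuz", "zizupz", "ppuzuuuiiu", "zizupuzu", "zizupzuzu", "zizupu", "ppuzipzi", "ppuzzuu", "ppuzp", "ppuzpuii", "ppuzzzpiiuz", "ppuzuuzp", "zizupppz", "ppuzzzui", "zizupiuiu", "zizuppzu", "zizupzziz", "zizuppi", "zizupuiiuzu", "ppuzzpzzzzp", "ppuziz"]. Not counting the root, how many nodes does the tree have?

69

Insert word by word; a character creates a node only if that edge doesn't already exist:
  "ppuzzuz" → 7 new (p, p, u, z, z, u, z)
  "zizupz" → 6 new (z, i, z, u, p, z)
  "ppuzuuuiiu" → prefix "ppuz" already present; 6 new (u, u, u, i, i, u)
  "zizupuzu" → prefix "zizup" already present; 3 new (u, z, u)
  "zizupzuzu" → prefix "zizupz" already present; 3 new (u, z, u)
  "zizupu" → prefix "zizupu" already present; 0 new (none)
  "ppuzipzi" → prefix "ppuz" already present; 4 new (i, p, z, i)
  "ppuzzuu" → prefix "ppuzzu" already present; 1 new (u)
  "ppuzp" → prefix "ppuz" already present; 1 new (p)
  "ppuzpuii" → prefix "ppuzp" already present; 3 new (u, i, i)
  "ppuzzzpiiuz" → prefix "ppuzz" already present; 6 new (z, p, i, i, u, z)
  "ppuzuuzp" → prefix "ppuzuu" already present; 2 new (z, p)
  "zizupppz" → prefix "zizup" already present; 3 new (p, p, z)
  "ppuzzzui" → prefix "ppuzzz" already present; 2 new (u, i)
  "zizupiuiu" → prefix "zizup" already present; 4 new (i, u, i, u)
  "zizuppzu" → prefix "zizupp" already present; 2 new (z, u)
  "zizupzziz" → prefix "zizupz" already present; 3 new (z, i, z)
  "zizuppi" → prefix "zizupp" already present; 1 new (i)
  "zizupuiiuzu" → prefix "zizupu" already present; 5 new (i, i, u, z, u)
  "ppuzzpzzzzp" → prefix "ppuzz" already present; 6 new (p, z, z, z, z, p)
  "ppuziz" → prefix "ppuzi" already present; 1 new (z)
Total nodes = 7 + 6 + 6 + 3 + 3 + 0 + 4 + 1 + 1 + 3 + 6 + 2 + 3 + 2 + 4 + 2 + 3 + 1 + 5 + 6 + 1 = 69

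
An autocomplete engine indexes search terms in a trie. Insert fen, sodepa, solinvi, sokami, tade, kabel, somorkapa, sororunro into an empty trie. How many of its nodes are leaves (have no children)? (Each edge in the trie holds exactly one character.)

8

A leaf is a node with no children — equivalently, the end of a word that is not a proper prefix of any other stored word.
Those words: "fen", "kabel", "sodepa", "sokami", "solinvi", "somorkapa", "sororunro", "tade"
Leaf count: 8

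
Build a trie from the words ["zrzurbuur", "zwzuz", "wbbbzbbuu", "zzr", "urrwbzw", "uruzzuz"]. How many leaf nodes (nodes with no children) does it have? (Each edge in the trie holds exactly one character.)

A leaf is a node with no children — equivalently, the end of a word that is not a proper prefix of any other stored word.
Those words: "urrwbzw", "uruzzuz", "wbbbzbbuu", "zrzurbuur", "zwzuz", "zzr"
Leaf count: 6

6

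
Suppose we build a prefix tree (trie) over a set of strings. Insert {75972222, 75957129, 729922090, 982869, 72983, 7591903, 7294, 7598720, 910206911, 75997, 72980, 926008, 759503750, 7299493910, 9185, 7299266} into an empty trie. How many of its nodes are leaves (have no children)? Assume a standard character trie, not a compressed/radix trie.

A leaf is a node with no children — equivalently, the end of a word that is not a proper prefix of any other stored word.
Those words: "7294", "72980", "72983", "729922090", "7299266", "7299493910", "7591903", "759503750", "75957129", "75972222", "7598720", "75997", "910206911", "9185", "926008", "982869"
Leaf count: 16

16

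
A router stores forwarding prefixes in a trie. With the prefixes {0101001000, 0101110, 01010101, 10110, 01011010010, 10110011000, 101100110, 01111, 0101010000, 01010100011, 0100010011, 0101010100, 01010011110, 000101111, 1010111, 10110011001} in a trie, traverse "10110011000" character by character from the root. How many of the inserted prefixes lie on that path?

3

Walk "10110011000" from the root; an end-of-word marker is hit whenever a stored word is a prefix of "10110011000".
Prefixes of the query that are stored words: "10110", "101100110", "10110011000"
Count: 3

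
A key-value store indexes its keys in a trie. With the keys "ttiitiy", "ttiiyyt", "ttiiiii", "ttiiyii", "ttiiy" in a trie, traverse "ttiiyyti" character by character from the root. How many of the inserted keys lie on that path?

Traverse "ttiiyyti" character by character; count nodes along the way that are marked as word ends.
Prefixes of the query that are stored words: "ttiiy", "ttiiyyt"
Count: 2

2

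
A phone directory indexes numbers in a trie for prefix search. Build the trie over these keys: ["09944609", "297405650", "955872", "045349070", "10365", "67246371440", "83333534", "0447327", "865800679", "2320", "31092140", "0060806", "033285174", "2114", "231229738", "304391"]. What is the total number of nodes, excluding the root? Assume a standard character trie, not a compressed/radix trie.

Count nodes per top-level branch (shared prefixes stored once):
  '0'-branch (0060806, 033285174, 0447327, 045349070, 09944609): 35 nodes
  '1'-branch (10365): 5 nodes
  '2'-branch (2114, 231229738, 2320, 297405650): 22 nodes
  '3'-branch (304391, 31092140): 13 nodes
  '6'-branch (67246371440): 11 nodes
  '8'-branch (83333534, 865800679): 16 nodes
  '9'-branch (955872): 6 nodes
Sum: 108

108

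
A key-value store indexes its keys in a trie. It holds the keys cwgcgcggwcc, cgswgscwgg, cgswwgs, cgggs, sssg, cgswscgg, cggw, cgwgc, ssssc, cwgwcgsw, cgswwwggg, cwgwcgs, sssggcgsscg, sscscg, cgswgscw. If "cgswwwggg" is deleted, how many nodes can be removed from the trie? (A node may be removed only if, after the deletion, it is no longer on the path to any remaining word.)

After clearing the end-marker at "cgswwwggg", prune upward until reaching a node still needed by another word.
The suffix "wggg" (4 nodes) is used only by "cgswwwggg"; the node for "cgsww" still has the child "g", so pruning stops there.
Nodes removed: 4

4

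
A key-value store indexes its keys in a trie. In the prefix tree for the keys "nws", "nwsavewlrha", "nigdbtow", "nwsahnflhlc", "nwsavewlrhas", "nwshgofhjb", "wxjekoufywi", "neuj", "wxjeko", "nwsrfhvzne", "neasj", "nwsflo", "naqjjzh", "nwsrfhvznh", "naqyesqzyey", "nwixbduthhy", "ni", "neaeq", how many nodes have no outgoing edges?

14

A leaf is a node with no children — equivalently, the end of a word that is not a proper prefix of any other stored word.
Those words: "naqjjzh", "naqyesqzyey", "neaeq", "neasj", "neuj", "nigdbtow", "nwixbduthhy", "nwsahnflhlc", "nwsavewlrhas", "nwsflo", "nwshgofhjb", "nwsrfhvzne", "nwsrfhvznh", "wxjekoufywi"
Leaf count: 14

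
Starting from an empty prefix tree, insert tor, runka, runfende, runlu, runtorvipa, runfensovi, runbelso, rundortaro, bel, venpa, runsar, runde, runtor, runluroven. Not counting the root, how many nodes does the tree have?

55

Insert word by word; a character creates a node only if that edge doesn't already exist:
  "tor" → 3 new (t, o, r)
  "runka" → 5 new (r, u, n, k, a)
  "runfende" → prefix "run" already present; 5 new (f, e, n, d, e)
  "runlu" → prefix "run" already present; 2 new (l, u)
  "runtorvipa" → prefix "run" already present; 7 new (t, o, r, v, i, p, a)
  "runfensovi" → prefix "runfen" already present; 4 new (s, o, v, i)
  "runbelso" → prefix "run" already present; 5 new (b, e, l, s, o)
  "rundortaro" → prefix "run" already present; 7 new (d, o, r, t, a, r, o)
  "bel" → 3 new (b, e, l)
  "venpa" → 5 new (v, e, n, p, a)
  "runsar" → prefix "run" already present; 3 new (s, a, r)
  "runde" → prefix "rund" already present; 1 new (e)
  "runtor" → prefix "runtor" already present; 0 new (none)
  "runluroven" → prefix "runlu" already present; 5 new (r, o, v, e, n)
Total nodes = 3 + 5 + 5 + 2 + 7 + 4 + 5 + 7 + 3 + 5 + 3 + 1 + 0 + 5 = 55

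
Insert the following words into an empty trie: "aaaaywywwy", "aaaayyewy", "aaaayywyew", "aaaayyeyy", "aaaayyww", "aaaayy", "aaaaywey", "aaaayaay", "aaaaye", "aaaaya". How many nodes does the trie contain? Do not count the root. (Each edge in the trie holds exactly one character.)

Trie structure (* marks end of a word):
(root)
└─ a
   └─ a
      └─ a
         └─ a
            └─ y
               ├─ a *
               │  └─ a
               │     └─ y *
               ├─ e *
               ├─ w
               │  ├─ e
               │  │  └─ y *
               │  └─ y
               │     └─ w
               │        └─ w
               │           └─ y *
               └─ y *
                  ├─ e
                  │  ├─ w
                  │  │  └─ y *
                  │  └─ y
                  │     └─ y *
                  └─ w
                     ├─ w *
                     └─ y
                        └─ e
                           └─ w *
Counting every labelled node above: 27.

27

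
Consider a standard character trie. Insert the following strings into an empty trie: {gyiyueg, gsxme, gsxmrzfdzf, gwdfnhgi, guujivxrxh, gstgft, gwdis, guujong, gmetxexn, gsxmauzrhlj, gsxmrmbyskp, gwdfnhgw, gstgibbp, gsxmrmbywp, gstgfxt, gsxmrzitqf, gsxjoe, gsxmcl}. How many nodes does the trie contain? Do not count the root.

80

Trace insertions, counting only characters that open a new branch:
  "gyiyueg" → 7 new (g, y, i, y, u, e, g)
  "gsxme" → prefix "g" already present; 4 new (s, x, m, e)
  "gsxmrzfdzf" → prefix "gsxm" already present; 6 new (r, z, f, d, z, f)
  "gwdfnhgi" → prefix "g" already present; 7 new (w, d, f, n, h, g, i)
  "guujivxrxh" → prefix "g" already present; 9 new (u, u, j, i, v, x, r, x, h)
  "gstgft" → prefix "gs" already present; 4 new (t, g, f, t)
  "gwdis" → prefix "gwd" already present; 2 new (i, s)
  "guujong" → prefix "guuj" already present; 3 new (o, n, g)
  "gmetxexn" → prefix "g" already present; 7 new (m, e, t, x, e, x, n)
  "gsxmauzrhlj" → prefix "gsxm" already present; 7 new (a, u, z, r, h, l, j)
  "gsxmrmbyskp" → prefix "gsxmr" already present; 6 new (m, b, y, s, k, p)
  "gwdfnhgw" → prefix "gwdfnhg" already present; 1 new (w)
  "gstgibbp" → prefix "gstg" already present; 4 new (i, b, b, p)
  "gsxmrmbywp" → prefix "gsxmrmby" already present; 2 new (w, p)
  "gstgfxt" → prefix "gstgf" already present; 2 new (x, t)
  "gsxmrzitqf" → prefix "gsxmrz" already present; 4 new (i, t, q, f)
  "gsxjoe" → prefix "gsx" already present; 3 new (j, o, e)
  "gsxmcl" → prefix "gsxm" already present; 2 new (c, l)
Total nodes = 7 + 4 + 6 + 7 + 9 + 4 + 2 + 3 + 7 + 7 + 6 + 1 + 4 + 2 + 2 + 4 + 3 + 2 = 80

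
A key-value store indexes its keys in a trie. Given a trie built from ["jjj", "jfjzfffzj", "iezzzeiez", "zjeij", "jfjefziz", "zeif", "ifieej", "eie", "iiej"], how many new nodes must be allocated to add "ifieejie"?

The longest prefix of "ifieejie" already in the trie is "ifieej" (length 6).
So 8 − 6 = 2 new nodes.

2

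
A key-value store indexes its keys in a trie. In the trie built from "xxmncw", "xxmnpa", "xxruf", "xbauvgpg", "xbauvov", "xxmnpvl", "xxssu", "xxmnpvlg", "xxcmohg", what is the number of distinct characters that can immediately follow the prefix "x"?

Walk "x" from the root, arriving at one node.
Characters that immediately follow "x" among the stored strings: {b, x}.
That node has 2 child edges.

2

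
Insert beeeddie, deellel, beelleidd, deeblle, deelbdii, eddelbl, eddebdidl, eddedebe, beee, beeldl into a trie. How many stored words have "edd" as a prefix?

Traverse to the node for "edd", then collect every word in that subtree.
Matches: "eddebdidl", "eddedebe", "eddelbl"
Count: 3

3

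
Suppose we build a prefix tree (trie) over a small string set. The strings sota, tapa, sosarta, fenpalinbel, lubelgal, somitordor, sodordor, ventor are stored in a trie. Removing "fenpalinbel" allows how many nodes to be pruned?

11

Walk "fenpalinbel" from the leaf back toward the root, removing each node that no remaining word uses.
No other word shares any prefix with "fenpalinbel", so all 11 of its nodes go.
Nodes removed: 11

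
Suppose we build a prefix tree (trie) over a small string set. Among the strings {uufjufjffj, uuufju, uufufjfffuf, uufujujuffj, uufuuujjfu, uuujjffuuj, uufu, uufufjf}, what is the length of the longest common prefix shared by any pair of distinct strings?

7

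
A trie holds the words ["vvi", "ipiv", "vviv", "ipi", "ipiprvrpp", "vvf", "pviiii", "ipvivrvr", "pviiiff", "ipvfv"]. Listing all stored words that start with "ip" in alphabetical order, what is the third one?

Words with prefix "ip", in lexicographic order: "ipi", "ipiprvrpp", "ipiv", "ipvfv", "ipvivrvr"
Position 3: ipiv

ipiv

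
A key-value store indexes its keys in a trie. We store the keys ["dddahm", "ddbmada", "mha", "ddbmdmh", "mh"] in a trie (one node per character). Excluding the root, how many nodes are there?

Trace insertions, counting only characters that open a new branch:
  "dddahm" → 6 new (d, d, d, a, h, m)
  "ddbmada" → prefix "dd" already present; 5 new (b, m, a, d, a)
  "mha" → 3 new (m, h, a)
  "ddbmdmh" → prefix "ddbm" already present; 3 new (d, m, h)
  "mh" → prefix "mh" already present; 0 new (none)
Total nodes = 6 + 5 + 3 + 3 + 0 = 17

17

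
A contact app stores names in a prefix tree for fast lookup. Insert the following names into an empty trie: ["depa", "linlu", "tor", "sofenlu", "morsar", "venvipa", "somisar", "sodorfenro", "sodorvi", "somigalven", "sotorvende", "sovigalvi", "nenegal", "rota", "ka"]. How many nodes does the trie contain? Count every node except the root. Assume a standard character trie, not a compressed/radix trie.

81

Trace insertions, counting only characters that open a new branch:
  "depa" → 4 new (d, e, p, a)
  "linlu" → 5 new (l, i, n, l, u)
  "tor" → 3 new (t, o, r)
  "sofenlu" → 7 new (s, o, f, e, n, l, u)
  "morsar" → 6 new (m, o, r, s, a, r)
  "venvipa" → 7 new (v, e, n, v, i, p, a)
  "somisar" → prefix "so" already present; 5 new (m, i, s, a, r)
  "sodorfenro" → prefix "so" already present; 8 new (d, o, r, f, e, n, r, o)
  "sodorvi" → prefix "sodor" already present; 2 new (v, i)
  "somigalven" → prefix "somi" already present; 6 new (g, a, l, v, e, n)
  "sotorvende" → prefix "so" already present; 8 new (t, o, r, v, e, n, d, e)
  "sovigalvi" → prefix "so" already present; 7 new (v, i, g, a, l, v, i)
  "nenegal" → 7 new (n, e, n, e, g, a, l)
  "rota" → 4 new (r, o, t, a)
  "ka" → 2 new (k, a)
Total nodes = 4 + 5 + 3 + 7 + 6 + 7 + 5 + 8 + 2 + 6 + 8 + 7 + 7 + 4 + 2 = 81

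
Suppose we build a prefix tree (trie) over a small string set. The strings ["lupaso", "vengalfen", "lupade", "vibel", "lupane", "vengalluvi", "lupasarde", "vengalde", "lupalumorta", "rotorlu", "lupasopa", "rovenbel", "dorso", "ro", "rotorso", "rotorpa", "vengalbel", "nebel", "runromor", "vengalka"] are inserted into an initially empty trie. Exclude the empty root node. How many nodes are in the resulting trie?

For each word, the new-node count is its length minus the longest prefix already in the trie:
  "lupaso" → 6 new (l, u, p, a, s, o)
  "vengalfen" → 9 new (v, e, n, g, a, l, f, e, n)
  "lupade" → prefix "lupa" already present; 2 new (d, e)
  "vibel" → prefix "v" already present; 4 new (i, b, e, l)
  "lupane" → prefix "lupa" already present; 2 new (n, e)
  "vengalluvi" → prefix "vengal" already present; 4 new (l, u, v, i)
  "lupasarde" → prefix "lupas" already present; 4 new (a, r, d, e)
  "vengalde" → prefix "vengal" already present; 2 new (d, e)
  "lupalumorta" → prefix "lupa" already present; 7 new (l, u, m, o, r, t, a)
  "rotorlu" → 7 new (r, o, t, o, r, l, u)
  "lupasopa" → prefix "lupaso" already present; 2 new (p, a)
  "rovenbel" → prefix "ro" already present; 6 new (v, e, n, b, e, l)
  "dorso" → 5 new (d, o, r, s, o)
  "ro" → prefix "ro" already present; 0 new (none)
  "rotorso" → prefix "rotor" already present; 2 new (s, o)
  "rotorpa" → prefix "rotor" already present; 2 new (p, a)
  "vengalbel" → prefix "vengal" already present; 3 new (b, e, l)
  "nebel" → 5 new (n, e, b, e, l)
  "runromor" → prefix "r" already present; 7 new (u, n, r, o, m, o, r)
  "vengalka" → prefix "vengal" already present; 2 new (k, a)
Total nodes = 6 + 9 + 2 + 4 + 2 + 4 + 4 + 2 + 7 + 7 + 2 + 6 + 5 + 0 + 2 + 2 + 3 + 5 + 7 + 2 = 81

81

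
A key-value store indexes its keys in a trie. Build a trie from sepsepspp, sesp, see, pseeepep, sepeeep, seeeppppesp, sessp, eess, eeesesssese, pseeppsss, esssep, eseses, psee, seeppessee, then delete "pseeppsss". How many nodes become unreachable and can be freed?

5

After clearing the end-marker at "pseeppsss", prune upward until reaching a node still needed by another word.
The suffix "ppsss" (5 nodes) is used only by "pseeppsss"; the node for "psee" still has the child "e", so pruning stops there.
Nodes removed: 5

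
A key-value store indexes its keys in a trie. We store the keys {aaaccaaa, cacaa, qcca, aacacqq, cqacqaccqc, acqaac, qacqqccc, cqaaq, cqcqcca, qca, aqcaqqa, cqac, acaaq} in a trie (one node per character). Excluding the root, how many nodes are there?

Insert word by word; a character creates a node only if that edge doesn't already exist:
  "aaaccaaa" → 8 new (a, a, a, c, c, a, a, a)
  "cacaa" → 5 new (c, a, c, a, a)
  "qcca" → 4 new (q, c, c, a)
  "aacacqq" → prefix "aa" already present; 5 new (c, a, c, q, q)
  "cqacqaccqc" → prefix "c" already present; 9 new (q, a, c, q, a, c, c, q, c)
  "acqaac" → prefix "a" already present; 5 new (c, q, a, a, c)
  "qacqqccc" → prefix "q" already present; 7 new (a, c, q, q, c, c, c)
  "cqaaq" → prefix "cqa" already present; 2 new (a, q)
  "cqcqcca" → prefix "cq" already present; 5 new (c, q, c, c, a)
  "qca" → prefix "qc" already present; 1 new (a)
  "aqcaqqa" → prefix "a" already present; 6 new (q, c, a, q, q, a)
  "cqac" → prefix "cqac" already present; 0 new (none)
  "acaaq" → prefix "ac" already present; 3 new (a, a, q)
Total nodes = 8 + 5 + 4 + 5 + 9 + 5 + 7 + 2 + 5 + 1 + 6 + 0 + 3 = 60

60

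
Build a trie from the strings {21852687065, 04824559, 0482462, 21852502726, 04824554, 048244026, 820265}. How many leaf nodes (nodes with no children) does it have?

A leaf is a node with no children — equivalently, the end of a word that is not a proper prefix of any other stored word.
Those words: "048244026", "04824554", "04824559", "0482462", "21852502726", "21852687065", "820265"
Leaf count: 7

7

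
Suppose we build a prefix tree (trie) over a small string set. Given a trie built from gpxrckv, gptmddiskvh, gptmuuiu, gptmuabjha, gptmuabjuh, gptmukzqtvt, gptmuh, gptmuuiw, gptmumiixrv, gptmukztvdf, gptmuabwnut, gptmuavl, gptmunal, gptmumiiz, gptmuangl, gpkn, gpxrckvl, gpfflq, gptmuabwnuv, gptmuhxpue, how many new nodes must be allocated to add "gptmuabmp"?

"gptmuab" is already a path in the trie; the remaining "mp" must be added.
Each of the 2 remaining characters creates one node.

2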